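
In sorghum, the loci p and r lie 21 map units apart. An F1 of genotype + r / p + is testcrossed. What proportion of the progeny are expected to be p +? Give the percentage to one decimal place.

A map distance of 21 map units corresponds to a recombination frequency of 0.210.
The F1 is + r / p +, so p + is a parental gamete class with expected frequency (1 − r)/2 = 0.790/2 = 0.3950.
That is 0.3950 = 39.5% of the progeny.

39.5%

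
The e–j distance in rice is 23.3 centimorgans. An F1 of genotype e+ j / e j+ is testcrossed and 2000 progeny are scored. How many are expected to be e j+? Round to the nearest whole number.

A map distance of 23.3 centimorgans corresponds to a recombination frequency of 0.233.
The F1 is e+ j / e j+, so e j+ is a parental gamete class with expected frequency (1 − r)/2 = 0.767/2 = 0.3835.
Expected number = 0.3835 × 2000 = 767.00 ≈ 767.

767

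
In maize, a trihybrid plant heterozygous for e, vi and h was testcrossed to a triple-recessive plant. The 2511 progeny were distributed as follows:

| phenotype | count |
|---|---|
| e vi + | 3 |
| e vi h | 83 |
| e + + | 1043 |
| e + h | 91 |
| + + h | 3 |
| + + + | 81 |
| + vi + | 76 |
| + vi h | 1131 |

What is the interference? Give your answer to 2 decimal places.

0.49

The two most frequent reciprocal classes, e + + and + vi h, are the parental types, so the F1 was e + + / + vi h.
The two rarest classes, e vi + and + + h, are the double crossovers. Comparing them with the parentals, only the vi allele has switched, so vi is the middle locus and the order is e – vi – h.
e–vi: (164 + 6)/2511 = 0.0677; vi–h: (167 + 6)/2511 = 0.0689.
Expected DCO frequency = 0.0677 × 0.0689 ≈ 0.00466; observed = 6/2511 ≈ 0.00239.
Coefficient of coincidence = 0.00239/0.00466 ≈ 0.51; interference = 1 − 0.51 = 0.49.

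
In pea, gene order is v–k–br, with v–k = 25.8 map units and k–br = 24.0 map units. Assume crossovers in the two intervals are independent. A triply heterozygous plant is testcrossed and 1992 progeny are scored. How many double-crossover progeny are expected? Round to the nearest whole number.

123

Map distances give recombination frequencies of 0.258 and 0.240 for the two intervals.
With no interference, expected double-crossover frequency = 0.258 × 0.240 = 0.06192.
Expected number = 0.06192 × 1992 = 123.34 ≈ 123.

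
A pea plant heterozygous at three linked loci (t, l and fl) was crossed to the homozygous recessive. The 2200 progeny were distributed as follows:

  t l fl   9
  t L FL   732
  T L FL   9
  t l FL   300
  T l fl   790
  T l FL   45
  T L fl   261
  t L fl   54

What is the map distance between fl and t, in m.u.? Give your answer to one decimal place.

5.3 m.u.

The two most frequent reciprocal classes, T l fl and t L FL, are the parental types, so the F1 was T l fl / t L FL.
The two rarest classes, t l fl and T L FL, are the double crossovers. Comparing them with the parentals, only the t allele has switched, so t is the middle locus and the order is fl – t – l.
Crossovers in the fl–t interval produce the single-crossover classes T l FL and t L fl (45 + 54 = 99) plus the double crossovers (18).
RF(fl–t) = (99 + 18) / 2200 = 117/2200 = 0.0532 → 5.3 m.u.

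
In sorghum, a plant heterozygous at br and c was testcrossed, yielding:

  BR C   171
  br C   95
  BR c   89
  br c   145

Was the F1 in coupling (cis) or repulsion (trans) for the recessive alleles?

cis

The two most frequent classes are BR C (171) and br c (145); these are the parental (non-recombinant) types.
So the F1 carried BR C on one chromosome and br c on the other — the recessive alleles are on the same chromosome (cis / coupling).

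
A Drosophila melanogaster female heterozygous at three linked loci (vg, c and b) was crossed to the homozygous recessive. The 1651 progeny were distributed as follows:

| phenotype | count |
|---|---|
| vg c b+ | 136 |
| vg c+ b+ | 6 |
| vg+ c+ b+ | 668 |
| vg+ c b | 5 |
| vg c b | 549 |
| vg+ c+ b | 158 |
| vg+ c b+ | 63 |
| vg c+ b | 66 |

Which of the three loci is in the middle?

The two most frequent reciprocal classes, vg c b and vg+ c+ b+, are the parental types, so the F1 was vg c b / vg+ c+ b+.
The two rarest classes, vg+ c b and vg c+ b+, are the double crossovers. Comparing them with the parentals, only the vg allele has switched, so vg is the middle locus and the order is b – vg – c.

vg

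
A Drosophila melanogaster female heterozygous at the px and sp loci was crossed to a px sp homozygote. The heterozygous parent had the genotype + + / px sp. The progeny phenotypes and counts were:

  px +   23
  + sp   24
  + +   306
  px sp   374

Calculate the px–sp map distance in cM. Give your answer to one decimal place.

6.5 cM

The recombinant classes are + sp and px +: 24 + 23 = 47.
Recombination frequency = 47/727 = 0.0646 ≈ 6.5%, i.e. 6.5 cM.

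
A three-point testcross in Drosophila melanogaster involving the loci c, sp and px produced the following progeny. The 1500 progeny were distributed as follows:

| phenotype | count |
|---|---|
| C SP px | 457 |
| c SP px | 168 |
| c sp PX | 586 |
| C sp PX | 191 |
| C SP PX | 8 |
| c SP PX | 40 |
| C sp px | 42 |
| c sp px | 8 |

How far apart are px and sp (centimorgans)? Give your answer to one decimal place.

The two most frequent reciprocal classes, C SP px and c sp PX, are the parental types, so the F1 was C SP px / c sp PX.
The two rarest classes, C SP PX and c sp px, are the double crossovers. Comparing them with the parentals, only the px allele has switched, so px is the middle locus and the order is sp – px – c.
Crossovers in the sp–px interval produce the single-crossover classes C sp px and c SP PX (42 + 40 = 82) plus the double crossovers (16).
RF(sp–px) = (82 + 16) / 1500 = 98/1500 = 0.0653 → 6.5 centimorgans.

6.5 centimorgans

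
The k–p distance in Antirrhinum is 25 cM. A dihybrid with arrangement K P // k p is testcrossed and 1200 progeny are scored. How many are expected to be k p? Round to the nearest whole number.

A map distance of 25 cM corresponds to a recombination frequency of 0.250.
The F1 is K P / k p, so k p is a parental gamete class with expected frequency (1 − r)/2 = 0.750/2 = 0.3750.
Expected number = 0.3750 × 1200 = 450.00 ≈ 450.

450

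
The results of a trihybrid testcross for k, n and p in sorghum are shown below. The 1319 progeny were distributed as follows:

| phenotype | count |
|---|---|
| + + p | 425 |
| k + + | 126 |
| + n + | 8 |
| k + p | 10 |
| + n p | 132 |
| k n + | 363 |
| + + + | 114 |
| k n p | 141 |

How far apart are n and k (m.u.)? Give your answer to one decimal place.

20.9 m.u.

The two most frequent reciprocal classes, k n + and + + p, are the parental types, so the F1 was k n + / + + p.
The two rarest classes, + n + and k + p, are the double crossovers. Comparing them with the parentals, only the k allele has switched, so k is the middle locus and the order is n – k – p.
Crossovers in the n–k interval produce the single-crossover classes k + + and + n p (126 + 132 = 258) plus the double crossovers (18).
RF(n–k) = (258 + 18) / 1319 = 276/1319 = 0.2092 → 20.9 m.u.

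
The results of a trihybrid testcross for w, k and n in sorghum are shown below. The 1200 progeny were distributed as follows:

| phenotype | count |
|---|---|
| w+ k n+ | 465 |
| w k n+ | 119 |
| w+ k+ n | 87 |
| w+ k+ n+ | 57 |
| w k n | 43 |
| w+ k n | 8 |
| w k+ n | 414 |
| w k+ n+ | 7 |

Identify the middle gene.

The two most frequent reciprocal classes, w+ k n+ and w k+ n, are the parental types, so the F1 was w+ k n+ / w k+ n.
The two rarest classes, w+ k n and w k+ n+, are the double crossovers. Comparing them with the parentals, only the n allele has switched, so n is the middle locus and the order is k – n – w.

n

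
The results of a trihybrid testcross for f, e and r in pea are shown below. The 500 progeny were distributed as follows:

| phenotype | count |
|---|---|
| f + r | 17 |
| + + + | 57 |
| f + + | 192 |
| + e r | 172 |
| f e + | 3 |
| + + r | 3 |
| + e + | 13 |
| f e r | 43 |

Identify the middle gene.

The two most frequent reciprocal classes, f + + and + e r, are the parental types, so the F1 was f + + / + e r.
The two rarest classes, f e + and + + r, are the double crossovers. Comparing them with the parentals, only the e allele has switched, so e is the middle locus and the order is r – e – f.

e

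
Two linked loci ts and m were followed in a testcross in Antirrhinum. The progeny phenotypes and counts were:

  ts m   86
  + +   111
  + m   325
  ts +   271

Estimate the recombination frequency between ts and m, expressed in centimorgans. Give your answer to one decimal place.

24.8 centimorgans

The two most frequent classes, + m (325) and ts + (271), are the parental types, so the F1 was + m / ts +.
The recombinant classes are + + and ts m: 111 + 86 = 197.
Recombination frequency = 197/793 = 0.2484 ≈ 24.8%, i.e. 24.8 centimorgans.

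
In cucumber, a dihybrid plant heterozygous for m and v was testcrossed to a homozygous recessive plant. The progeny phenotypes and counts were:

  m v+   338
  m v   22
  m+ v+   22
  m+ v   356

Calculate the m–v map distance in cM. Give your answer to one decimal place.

The two most frequent classes, m+ v (356) and m v+ (338), are the parental types, so the F1 was m+ v / m v+.
The recombinant classes are m+ v+ and m v: 22 + 22 = 44.
Recombination frequency = 44/738 = 0.0596 ≈ 6.0%, i.e. 6.0 cM.

6.0 cM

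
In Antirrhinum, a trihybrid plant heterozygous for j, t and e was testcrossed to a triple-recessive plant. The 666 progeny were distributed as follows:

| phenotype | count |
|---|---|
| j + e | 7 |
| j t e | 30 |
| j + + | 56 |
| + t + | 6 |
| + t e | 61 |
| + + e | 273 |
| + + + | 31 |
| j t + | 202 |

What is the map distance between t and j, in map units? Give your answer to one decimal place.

19.5 map units

The two most frequent reciprocal classes, j t + and + + e, are the parental types, so the F1 was j t + / + + e.
The two rarest classes, + t + and j + e, are the double crossovers. Comparing them with the parentals, only the j allele has switched, so j is the middle locus and the order is e – j – t.
Crossovers in the j–t interval produce the single-crossover classes j + + and + t e (56 + 61 = 117) plus the double crossovers (13).
RF(j–t) = (117 + 13) / 666 = 130/666 = 0.1952 → 19.5 map units.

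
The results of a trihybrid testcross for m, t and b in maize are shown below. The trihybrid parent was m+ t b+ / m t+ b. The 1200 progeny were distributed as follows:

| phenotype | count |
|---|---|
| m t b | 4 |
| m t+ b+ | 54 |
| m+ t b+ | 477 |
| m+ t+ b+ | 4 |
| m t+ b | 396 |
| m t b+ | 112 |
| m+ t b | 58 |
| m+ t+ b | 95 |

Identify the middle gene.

The two rarest classes, m+ t+ b+ and m t b, are the double crossovers. Comparing them with the parentals, only the t allele has switched, so t is the middle locus and the order is m – t – b.

t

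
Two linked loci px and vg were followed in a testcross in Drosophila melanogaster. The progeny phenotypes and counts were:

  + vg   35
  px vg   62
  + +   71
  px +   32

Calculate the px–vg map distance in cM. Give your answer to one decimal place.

The two most frequent classes, + + (71) and px vg (62), are the parental types, so the F1 was + + / px vg.
The recombinant classes are + vg and px +: 35 + 32 = 67.
Recombination frequency = 67/200 = 0.3350 ≈ 33.5%, i.e. 33.5 cM.

33.5 cM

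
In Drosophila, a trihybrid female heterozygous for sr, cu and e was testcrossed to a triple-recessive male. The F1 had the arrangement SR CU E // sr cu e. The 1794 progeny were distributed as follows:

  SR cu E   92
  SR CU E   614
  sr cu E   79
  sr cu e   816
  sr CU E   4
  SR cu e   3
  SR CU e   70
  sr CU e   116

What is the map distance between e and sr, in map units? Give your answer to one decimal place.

8.7 map units

The two rarest classes, sr CU E and SR cu e, are the double crossovers. Comparing them with the parentals, only the sr allele has switched, so sr is the middle locus and the order is e – sr – cu.
Crossovers in the e–sr interval produce the single-crossover classes SR CU e and sr cu E (70 + 79 = 149) plus the double crossovers (7).
RF(e–sr) = (149 + 7) / 1794 = 156/1794 = 0.0870 → 8.7 map units.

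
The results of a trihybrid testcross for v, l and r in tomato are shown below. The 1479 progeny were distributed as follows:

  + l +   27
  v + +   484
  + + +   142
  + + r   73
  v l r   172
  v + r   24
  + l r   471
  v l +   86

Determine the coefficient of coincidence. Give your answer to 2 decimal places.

The two most frequent reciprocal classes, v + + and + l r, are the parental types, so the F1 was v + + / + l r.
The two rarest classes, v + r and + l +, are the double crossovers. Comparing them with the parentals, only the r allele has switched, so r is the middle locus and the order is v – r – l.
v–r: (314 + 51)/1479 = 0.2468; r–l: (159 + 51)/1479 = 0.1420.
Expected DCO frequency = 0.2468 × 0.1420 ≈ 0.03505; observed = 51/1479 ≈ 0.03448.
Coefficient of coincidence = 0.03448/0.03505 ≈ 0.98.

0.98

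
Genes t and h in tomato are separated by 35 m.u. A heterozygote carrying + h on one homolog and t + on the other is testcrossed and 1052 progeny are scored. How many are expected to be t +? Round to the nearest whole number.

A map distance of 35 m.u. corresponds to a recombination frequency of 0.350.
The F1 is + h / t +, so t + is a parental gamete class with expected frequency (1 − r)/2 = 0.650/2 = 0.3250.
Expected number = 0.3250 × 1052 = 341.90 ≈ 342.

342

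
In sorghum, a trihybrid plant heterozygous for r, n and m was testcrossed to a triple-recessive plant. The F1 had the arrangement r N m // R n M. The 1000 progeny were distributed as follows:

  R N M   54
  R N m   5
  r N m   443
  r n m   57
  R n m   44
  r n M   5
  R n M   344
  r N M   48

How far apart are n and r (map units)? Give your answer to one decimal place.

The two rarest classes, R N m and r n M, are the double crossovers. Comparing them with the parentals, only the r allele has switched, so r is the middle locus and the order is n – r – m.
Crossovers in the n–r interval produce the single-crossover classes r n m and R N M (57 + 54 = 111) plus the double crossovers (10).
RF(n–r) = (111 + 10) / 1000 = 121/1000 = 0.1210 → 12.1 map units.

12.1 map units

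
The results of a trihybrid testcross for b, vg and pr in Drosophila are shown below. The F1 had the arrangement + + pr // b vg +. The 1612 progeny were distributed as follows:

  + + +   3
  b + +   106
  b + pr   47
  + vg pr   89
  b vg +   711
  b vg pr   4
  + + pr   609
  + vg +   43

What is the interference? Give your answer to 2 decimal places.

The two rarest classes, + + + and b vg pr, are the double crossovers. Comparing them with the parentals, only the pr allele has switched, so pr is the middle locus and the order is b – pr – vg.
b–pr: (90 + 7)/1612 = 0.0602; pr–vg: (195 + 7)/1612 = 0.1253.
Expected DCO frequency = 0.0602 × 0.1253 ≈ 0.00754; observed = 7/1612 ≈ 0.00434.
Coefficient of coincidence = 0.00434/0.00754 ≈ 0.58; interference = 1 − 0.58 = 0.42.

0.42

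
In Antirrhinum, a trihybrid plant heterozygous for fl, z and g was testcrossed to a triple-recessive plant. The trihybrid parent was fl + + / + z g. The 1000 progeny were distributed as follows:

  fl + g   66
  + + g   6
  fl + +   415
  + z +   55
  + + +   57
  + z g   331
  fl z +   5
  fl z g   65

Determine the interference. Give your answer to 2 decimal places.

The two rarest classes, fl z + and + + g, are the double crossovers. Comparing them with the parentals, only the z allele has switched, so z is the middle locus and the order is g – z – fl.
g–z: (121 + 11)/1000 = 0.1320; z–fl: (122 + 11)/1000 = 0.1330.
Expected DCO frequency = 0.1320 × 0.1330 ≈ 0.01756; observed = 11/1000 ≈ 0.01100.
Coefficient of coincidence = 0.01100/0.01756 ≈ 0.63; interference = 1 − 0.63 = 0.37.

0.37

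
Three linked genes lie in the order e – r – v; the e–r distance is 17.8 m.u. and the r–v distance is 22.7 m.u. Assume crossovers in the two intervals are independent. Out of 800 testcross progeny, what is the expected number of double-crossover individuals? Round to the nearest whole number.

Map distances give recombination frequencies of 0.178 and 0.227 for the two intervals.
With no interference, expected double-crossover frequency = 0.178 × 0.227 = 0.04041.
Expected number = 0.04041 × 800 = 32.32 ≈ 32.

32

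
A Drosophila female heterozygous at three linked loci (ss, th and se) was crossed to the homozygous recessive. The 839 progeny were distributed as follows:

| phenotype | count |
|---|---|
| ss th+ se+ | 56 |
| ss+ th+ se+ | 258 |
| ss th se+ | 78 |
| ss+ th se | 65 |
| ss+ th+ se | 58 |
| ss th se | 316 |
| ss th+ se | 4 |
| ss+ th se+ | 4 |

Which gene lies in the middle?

th

The two most frequent reciprocal classes, ss th se and ss+ th+ se+, are the parental types, so the F1 was ss th se / ss+ th+ se+.
The two rarest classes, ss th+ se and ss+ th se+, are the double crossovers. Comparing them with the parentals, only the th allele has switched, so th is the middle locus and the order is ss – th – se.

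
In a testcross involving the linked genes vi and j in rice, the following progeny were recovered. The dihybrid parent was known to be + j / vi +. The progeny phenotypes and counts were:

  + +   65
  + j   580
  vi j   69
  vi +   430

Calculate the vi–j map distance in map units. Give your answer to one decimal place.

The recombinant classes are + + and vi j: 65 + 69 = 134.
Recombination frequency = 134/1144 = 0.1171 ≈ 11.7%, i.e. 11.7 map units.

11.7 map units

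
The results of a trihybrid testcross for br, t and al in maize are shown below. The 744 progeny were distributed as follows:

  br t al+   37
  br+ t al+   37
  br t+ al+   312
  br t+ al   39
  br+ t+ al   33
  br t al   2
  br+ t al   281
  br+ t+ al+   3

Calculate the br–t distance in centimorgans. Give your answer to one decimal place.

10.1 centimorgans

The two most frequent reciprocal classes, br t+ al+ and br+ t al, are the parental types, so the F1 was br t+ al+ / br+ t al.
The two rarest classes, br+ t+ al+ and br t al, are the double crossovers. Comparing them with the parentals, only the br allele has switched, so br is the middle locus and the order is al – br – t.
Crossovers in the br–t interval produce the single-crossover classes br t al+ and br+ t+ al (37 + 33 = 70) plus the double crossovers (5).
RF(br–t) = (70 + 5) / 744 = 75/744 = 0.1008 → 10.1 centimorgans.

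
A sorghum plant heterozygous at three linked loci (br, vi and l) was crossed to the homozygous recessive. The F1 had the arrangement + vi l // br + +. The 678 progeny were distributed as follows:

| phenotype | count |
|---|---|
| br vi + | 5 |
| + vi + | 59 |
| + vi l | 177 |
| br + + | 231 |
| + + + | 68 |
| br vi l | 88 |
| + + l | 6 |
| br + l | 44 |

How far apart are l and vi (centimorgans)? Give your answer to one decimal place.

The two rarest classes, + + l and br vi +, are the double crossovers. Comparing them with the parentals, only the vi allele has switched, so vi is the middle locus and the order is l – vi – br.
Crossovers in the l–vi interval produce the single-crossover classes + vi + and br + l (59 + 44 = 103) plus the double crossovers (11).
RF(l–vi) = (103 + 11) / 678 = 114/678 = 0.1681 → 16.8 centimorgans.

16.8 centimorgans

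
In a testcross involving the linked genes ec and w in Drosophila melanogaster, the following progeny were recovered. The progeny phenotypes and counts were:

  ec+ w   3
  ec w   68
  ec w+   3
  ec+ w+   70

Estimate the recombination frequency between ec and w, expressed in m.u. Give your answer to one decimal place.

4.2 m.u.

The two most frequent classes, ec+ w+ (70) and ec w (68), are the parental types, so the F1 was ec+ w+ / ec w.
The recombinant classes are ec+ w and ec w+: 3 + 3 = 6.
Recombination frequency = 6/144 = 0.0417 ≈ 4.2%, i.e. 4.2 m.u.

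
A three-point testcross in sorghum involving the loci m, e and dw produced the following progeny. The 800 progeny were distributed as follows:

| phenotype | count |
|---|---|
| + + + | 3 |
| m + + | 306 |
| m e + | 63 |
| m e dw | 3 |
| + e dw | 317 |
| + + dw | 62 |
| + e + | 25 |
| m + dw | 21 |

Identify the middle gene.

m

The two most frequent reciprocal classes, m + + and + e dw, are the parental types, so the F1 was m + + / + e dw.
The two rarest classes, + + + and m e dw, are the double crossovers. Comparing them with the parentals, only the m allele has switched, so m is the middle locus and the order is e – m – dw.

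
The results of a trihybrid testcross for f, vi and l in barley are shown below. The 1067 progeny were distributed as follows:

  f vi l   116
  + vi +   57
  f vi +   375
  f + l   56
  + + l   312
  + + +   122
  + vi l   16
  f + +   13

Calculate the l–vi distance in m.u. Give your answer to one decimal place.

25.0 m.u.

The two most frequent reciprocal classes, f vi + and + + l, are the parental types, so the F1 was f vi + / + + l.
The two rarest classes, f + + and + vi l, are the double crossovers. Comparing them with the parentals, only the vi allele has switched, so vi is the middle locus and the order is f – vi – l.
Crossovers in the vi–l interval produce the single-crossover classes f vi l and + + + (116 + 122 = 238) plus the double crossovers (29).
RF(vi–l) = (238 + 29) / 1067 = 267/1067 = 0.2502 → 25.0 m.u.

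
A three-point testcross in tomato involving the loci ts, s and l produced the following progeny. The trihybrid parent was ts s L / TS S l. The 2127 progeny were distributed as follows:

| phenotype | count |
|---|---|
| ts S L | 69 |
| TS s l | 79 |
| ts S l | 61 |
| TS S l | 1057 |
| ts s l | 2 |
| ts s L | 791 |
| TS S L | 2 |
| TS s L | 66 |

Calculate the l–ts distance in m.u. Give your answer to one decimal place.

The two rarest classes, ts s l and TS S L, are the double crossovers. Comparing them with the parentals, only the l allele has switched, so l is the middle locus and the order is ts – l – s.
Crossovers in the ts–l interval produce the single-crossover classes TS s L and ts S l (66 + 61 = 127) plus the double crossovers (4).
RF(ts–l) = (127 + 4) / 2127 = 131/2127 = 0.0616 → 6.2 m.u.

6.2 m.u.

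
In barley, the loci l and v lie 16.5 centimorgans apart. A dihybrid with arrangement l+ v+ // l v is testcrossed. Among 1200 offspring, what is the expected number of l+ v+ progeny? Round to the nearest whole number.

A map distance of 16.5 centimorgans corresponds to a recombination frequency of 0.165.
The F1 is l+ v+ / l v, so l+ v+ is a parental gamete class with expected frequency (1 − r)/2 = 0.835/2 = 0.4175.
Expected number = 0.4175 × 1200 = 501.00 ≈ 501.

501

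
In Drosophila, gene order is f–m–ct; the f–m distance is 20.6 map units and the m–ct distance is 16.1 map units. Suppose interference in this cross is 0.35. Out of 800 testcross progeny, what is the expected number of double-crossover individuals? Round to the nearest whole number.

Map distances give recombination frequencies of 0.206 and 0.161 for the two intervals.
With interference 0.35 (so coincidence = 0.65), expected double-crossover frequency = 0.206 × 0.161 × 0.65 = 0.02156.
Expected number = 0.02156 × 800 = 17.25 ≈ 17.

17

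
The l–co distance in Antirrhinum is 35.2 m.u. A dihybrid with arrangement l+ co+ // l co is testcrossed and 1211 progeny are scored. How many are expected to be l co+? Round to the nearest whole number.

213

A map distance of 35.2 m.u. corresponds to a recombination frequency of 0.352.
The F1 is l+ co+ / l co, so l co+ is a recombinant gamete class with expected frequency r/2 = 0.352/2 = 0.1760.
Expected number = 0.1760 × 1211 = 213.14 ≈ 213.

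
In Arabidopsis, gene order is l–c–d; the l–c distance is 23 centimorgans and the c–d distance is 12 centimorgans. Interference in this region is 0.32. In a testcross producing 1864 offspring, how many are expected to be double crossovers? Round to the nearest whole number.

Map distances give recombination frequencies of 0.230 and 0.120 for the two intervals.
With interference 0.32 (so coincidence = 0.68), expected double-crossover frequency = 0.230 × 0.120 × 0.68 = 0.01877.
Expected number = 0.01877 × 1864 = 34.98 ≈ 35.

35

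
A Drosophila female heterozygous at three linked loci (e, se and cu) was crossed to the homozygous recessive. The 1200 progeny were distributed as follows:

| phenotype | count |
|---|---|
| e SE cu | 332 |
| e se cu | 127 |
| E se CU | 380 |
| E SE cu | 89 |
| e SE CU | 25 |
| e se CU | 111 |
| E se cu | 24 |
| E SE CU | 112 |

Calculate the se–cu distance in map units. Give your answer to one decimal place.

24.0 map units

The two most frequent reciprocal classes, e SE cu and E se CU, are the parental types, so the F1 was e SE cu / E se CU.
The two rarest classes, e SE CU and E se cu, are the double crossovers. Comparing them with the parentals, only the cu allele has switched, so cu is the middle locus and the order is e – cu – se.
Crossovers in the cu–se interval produce the single-crossover classes e se cu and E SE CU (127 + 112 = 239) plus the double crossovers (49).
RF(cu–se) = (239 + 49) / 1200 = 288/1200 = 0.2400 → 24.0 map units.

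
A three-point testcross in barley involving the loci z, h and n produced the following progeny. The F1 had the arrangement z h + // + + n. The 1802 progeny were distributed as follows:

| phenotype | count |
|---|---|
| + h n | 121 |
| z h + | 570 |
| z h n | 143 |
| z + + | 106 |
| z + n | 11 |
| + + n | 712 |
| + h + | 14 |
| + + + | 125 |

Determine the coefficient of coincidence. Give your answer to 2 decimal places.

The two rarest classes, + h + and z + n, are the double crossovers. Comparing them with the parentals, only the z allele has switched, so z is the middle locus and the order is h – z – n.
h–z: (227 + 25)/1802 = 0.1398; z–n: (268 + 25)/1802 = 0.1626.
Expected DCO frequency = 0.1398 × 0.1626 ≈ 0.02273; observed = 25/1802 ≈ 0.01387.
Coefficient of coincidence = 0.01387/0.02273 ≈ 0.61.

0.61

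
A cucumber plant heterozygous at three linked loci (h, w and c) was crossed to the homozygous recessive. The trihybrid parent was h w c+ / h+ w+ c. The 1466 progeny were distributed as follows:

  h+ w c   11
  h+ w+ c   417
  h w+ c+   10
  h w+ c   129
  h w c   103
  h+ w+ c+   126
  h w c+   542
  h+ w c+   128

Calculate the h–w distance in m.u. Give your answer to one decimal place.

19.0 m.u.

The two rarest classes, h w+ c+ and h+ w c, are the double crossovers. Comparing them with the parentals, only the w allele has switched, so w is the middle locus and the order is c – w – h.
Crossovers in the w–h interval produce the single-crossover classes h+ w c+ and h w+ c (128 + 129 = 257) plus the double crossovers (21).
RF(w–h) = (257 + 21) / 1466 = 278/1466 = 0.1896 → 19.0 m.u.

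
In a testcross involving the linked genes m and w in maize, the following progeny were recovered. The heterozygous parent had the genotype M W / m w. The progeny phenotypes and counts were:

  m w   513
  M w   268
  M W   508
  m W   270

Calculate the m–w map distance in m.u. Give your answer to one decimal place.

The recombinant classes are M w and m W: 268 + 270 = 538.
Recombination frequency = 538/1559 = 0.3451 ≈ 34.5%, i.e. 34.5 m.u.

34.5 m.u.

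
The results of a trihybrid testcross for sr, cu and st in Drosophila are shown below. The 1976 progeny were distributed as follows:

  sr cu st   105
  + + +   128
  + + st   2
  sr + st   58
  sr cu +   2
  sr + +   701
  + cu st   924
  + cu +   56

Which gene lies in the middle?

The two most frequent reciprocal classes, + cu st and sr + +, are the parental types, so the F1 was + cu st / sr + +.
The two rarest classes, + + st and sr cu +, are the double crossovers. Comparing them with the parentals, only the cu allele has switched, so cu is the middle locus and the order is sr – cu – st.

cu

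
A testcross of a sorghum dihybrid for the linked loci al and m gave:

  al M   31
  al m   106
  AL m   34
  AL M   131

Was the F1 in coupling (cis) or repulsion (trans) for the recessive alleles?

cis

The two most frequent classes are AL M (131) and al m (106); these are the parental (non-recombinant) types.
So the F1 carried AL M on one chromosome and al m on the other — the recessive alleles are on the same chromosome (cis / coupling).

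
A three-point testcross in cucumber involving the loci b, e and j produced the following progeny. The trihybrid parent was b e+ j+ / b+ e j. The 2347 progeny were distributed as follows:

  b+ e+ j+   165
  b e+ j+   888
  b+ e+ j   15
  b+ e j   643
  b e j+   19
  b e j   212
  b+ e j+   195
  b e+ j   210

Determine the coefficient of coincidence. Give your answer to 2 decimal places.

0.44

The two rarest classes, b e j+ and b+ e+ j, are the double crossovers. Comparing them with the parentals, only the e allele has switched, so e is the middle locus and the order is j – e – b.
j–e: (405 + 34)/2347 = 0.1870; e–b: (377 + 34)/2347 = 0.1751.
Expected DCO frequency = 0.1870 × 0.1751 ≈ 0.03274; observed = 34/2347 ≈ 0.01449.
Coefficient of coincidence = 0.01449/0.03274 ≈ 0.44.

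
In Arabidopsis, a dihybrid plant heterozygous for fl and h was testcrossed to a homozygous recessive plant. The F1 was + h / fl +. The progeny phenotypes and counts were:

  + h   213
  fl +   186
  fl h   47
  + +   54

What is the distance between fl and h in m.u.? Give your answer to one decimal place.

20.2 m.u.

The recombinant classes are + + and fl h: 54 + 47 = 101.
Recombination frequency = 101/500 = 0.2020 ≈ 20.2%, i.e. 20.2 m.u.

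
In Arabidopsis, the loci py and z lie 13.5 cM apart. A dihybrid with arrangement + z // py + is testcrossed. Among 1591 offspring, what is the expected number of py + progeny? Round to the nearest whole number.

688

A map distance of 13.5 cM corresponds to a recombination frequency of 0.135.
The F1 is + z / py +, so py + is a parental gamete class with expected frequency (1 − r)/2 = 0.865/2 = 0.4325.
Expected number = 0.4325 × 1591 = 688.11 ≈ 688.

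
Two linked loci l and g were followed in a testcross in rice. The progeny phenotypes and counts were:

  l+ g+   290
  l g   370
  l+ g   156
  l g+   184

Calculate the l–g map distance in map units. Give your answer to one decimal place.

34.0 map units

The two most frequent classes, l+ g+ (290) and l g (370), are the parental types, so the F1 was l+ g+ / l g.
The recombinant classes are l+ g and l g+: 156 + 184 = 340.
Recombination frequency = 340/1000 = 0.3400 ≈ 34.0%, i.e. 34.0 map units.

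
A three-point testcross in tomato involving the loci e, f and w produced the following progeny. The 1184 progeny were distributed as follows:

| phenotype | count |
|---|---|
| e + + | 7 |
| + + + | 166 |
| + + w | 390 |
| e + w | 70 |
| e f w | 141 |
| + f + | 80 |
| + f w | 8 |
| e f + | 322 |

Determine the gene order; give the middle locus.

f

The two most frequent reciprocal classes, + + w and e f +, are the parental types, so the F1 was + + w / e f +.
The two rarest classes, + f w and e + +, are the double crossovers. Comparing them with the parentals, only the f allele has switched, so f is the middle locus and the order is e – f – w.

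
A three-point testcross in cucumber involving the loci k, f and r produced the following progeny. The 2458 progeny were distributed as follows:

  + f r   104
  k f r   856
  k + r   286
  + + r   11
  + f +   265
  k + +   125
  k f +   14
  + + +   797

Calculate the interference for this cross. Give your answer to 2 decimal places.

The two most frequent reciprocal classes, k f r and + + +, are the parental types, so the F1 was k f r / + + +.
The two rarest classes, k f + and + + r, are the double crossovers. Comparing them with the parentals, only the r allele has switched, so r is the middle locus and the order is f – r – k.
f–r: (551 + 25)/2458 = 0.2343; r–k: (229 + 25)/2458 = 0.1033.
Expected DCO frequency = 0.2343 × 0.1033 ≈ 0.02420; observed = 25/2458 ≈ 0.01017.
Coefficient of coincidence = 0.01017/0.02420 ≈ 0.42; interference = 1 − 0.42 = 0.58.

0.58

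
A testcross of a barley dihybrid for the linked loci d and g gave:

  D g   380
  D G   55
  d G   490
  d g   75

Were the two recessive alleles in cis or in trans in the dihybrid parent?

The two most frequent classes are D g (380) and d G (490); these are the parental (non-recombinant) types.
So the F1 carried D g on one chromosome and d G on the other — the recessive alleles are on opposite chromosomes (trans / repulsion).

trans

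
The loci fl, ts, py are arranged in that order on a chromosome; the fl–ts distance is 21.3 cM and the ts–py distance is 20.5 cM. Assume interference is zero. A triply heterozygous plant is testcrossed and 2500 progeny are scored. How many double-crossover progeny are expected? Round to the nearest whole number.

109

Map distances give recombination frequencies of 0.213 and 0.205 for the two intervals.
With no interference, expected double-crossover frequency = 0.213 × 0.205 = 0.04366.
Expected number = 0.04366 × 2500 = 109.16 ≈ 109.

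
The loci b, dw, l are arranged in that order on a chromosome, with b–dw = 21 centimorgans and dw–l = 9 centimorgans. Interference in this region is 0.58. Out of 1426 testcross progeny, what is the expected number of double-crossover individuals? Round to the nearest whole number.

11

Map distances give recombination frequencies of 0.210 and 0.090 for the two intervals.
With interference 0.58 (so coincidence = 0.42), expected double-crossover frequency = 0.210 × 0.090 × 0.42 = 0.00794.
Expected number = 0.00794 × 1426 = 11.32 ≈ 11.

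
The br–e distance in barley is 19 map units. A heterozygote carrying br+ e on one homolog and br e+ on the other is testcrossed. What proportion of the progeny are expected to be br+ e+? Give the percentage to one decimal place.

A map distance of 19 map units corresponds to a recombination frequency of 0.190.
The F1 is br+ e / br e+, so br+ e+ is a recombinant gamete class with expected frequency r/2 = 0.190/2 = 0.0950.
That is 0.0950 = 9.5% of the progeny.

9.5%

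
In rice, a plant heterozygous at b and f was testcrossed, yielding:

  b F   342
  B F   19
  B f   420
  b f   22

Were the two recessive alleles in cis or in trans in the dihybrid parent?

trans

The two most frequent classes are B f (420) and b F (342); these are the parental (non-recombinant) types.
So the F1 carried B f on one chromosome and b F on the other — the recessive alleles are on opposite chromosomes (trans / repulsion).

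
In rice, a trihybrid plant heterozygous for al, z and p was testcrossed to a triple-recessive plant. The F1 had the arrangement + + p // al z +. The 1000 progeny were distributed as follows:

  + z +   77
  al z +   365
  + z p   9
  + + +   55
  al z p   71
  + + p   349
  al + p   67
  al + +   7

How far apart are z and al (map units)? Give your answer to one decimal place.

16.0 map units

The two rarest classes, + z p and al + +, are the double crossovers. Comparing them with the parentals, only the z allele has switched, so z is the middle locus and the order is p – z – al.
Crossovers in the z–al interval produce the single-crossover classes al + p and + z + (67 + 77 = 144) plus the double crossovers (16).
RF(z–al) = (144 + 16) / 1000 = 160/1000 = 0.1600 → 16.0 map units.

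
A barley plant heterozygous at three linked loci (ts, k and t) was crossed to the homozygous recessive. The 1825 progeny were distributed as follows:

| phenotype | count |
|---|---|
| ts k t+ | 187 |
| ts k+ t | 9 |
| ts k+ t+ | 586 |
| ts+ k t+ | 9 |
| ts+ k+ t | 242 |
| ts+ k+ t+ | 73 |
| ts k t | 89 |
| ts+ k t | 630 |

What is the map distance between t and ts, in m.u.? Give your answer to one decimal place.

The two most frequent reciprocal classes, ts+ k t and ts k+ t+, are the parental types, so the F1 was ts+ k t / ts k+ t+.
The two rarest classes, ts+ k t+ and ts k+ t, are the double crossovers. Comparing them with the parentals, only the t allele has switched, so t is the middle locus and the order is ts – t – k.
Crossovers in the ts–t interval produce the single-crossover classes ts k t and ts+ k+ t+ (89 + 73 = 162) plus the double crossovers (18).
RF(ts–t) = (162 + 18) / 1825 = 180/1825 = 0.0986 → 9.9 m.u.

9.9 m.u.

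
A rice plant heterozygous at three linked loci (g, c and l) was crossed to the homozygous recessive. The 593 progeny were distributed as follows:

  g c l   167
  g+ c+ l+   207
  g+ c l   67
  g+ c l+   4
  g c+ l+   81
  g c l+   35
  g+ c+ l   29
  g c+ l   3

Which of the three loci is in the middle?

The two most frequent reciprocal classes, g+ c+ l+ and g c l, are the parental types, so the F1 was g+ c+ l+ / g c l.
The two rarest classes, g+ c l+ and g c+ l, are the double crossovers. Comparing them with the parentals, only the c allele has switched, so c is the middle locus and the order is g – c – l.

c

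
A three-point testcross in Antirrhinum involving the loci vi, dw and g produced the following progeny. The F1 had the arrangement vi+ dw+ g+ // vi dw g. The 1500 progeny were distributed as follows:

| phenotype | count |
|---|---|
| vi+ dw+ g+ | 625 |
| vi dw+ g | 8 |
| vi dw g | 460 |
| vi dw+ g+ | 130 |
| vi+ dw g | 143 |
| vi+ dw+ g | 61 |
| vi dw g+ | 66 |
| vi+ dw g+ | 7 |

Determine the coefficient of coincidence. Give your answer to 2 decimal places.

0.55

The two rarest classes, vi+ dw g+ and vi dw+ g, are the double crossovers. Comparing them with the parentals, only the dw allele has switched, so dw is the middle locus and the order is g – dw – vi.
g–dw: (127 + 15)/1500 = 0.0947; dw–vi: (273 + 15)/1500 = 0.1920.
Expected DCO frequency = 0.0947 × 0.1920 ≈ 0.01818; observed = 15/1500 ≈ 0.01000.
Coefficient of coincidence = 0.01000/0.01818 ≈ 0.55.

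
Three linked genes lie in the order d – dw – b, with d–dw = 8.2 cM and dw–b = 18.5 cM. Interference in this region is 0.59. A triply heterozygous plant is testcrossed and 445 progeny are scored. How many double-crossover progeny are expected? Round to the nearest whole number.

Map distances give recombination frequencies of 0.082 and 0.185 for the two intervals.
With interference 0.59 (so coincidence = 0.41), expected double-crossover frequency = 0.082 × 0.185 × 0.41 = 0.00622.
Expected number = 0.00622 × 445 = 2.77 ≈ 3.

3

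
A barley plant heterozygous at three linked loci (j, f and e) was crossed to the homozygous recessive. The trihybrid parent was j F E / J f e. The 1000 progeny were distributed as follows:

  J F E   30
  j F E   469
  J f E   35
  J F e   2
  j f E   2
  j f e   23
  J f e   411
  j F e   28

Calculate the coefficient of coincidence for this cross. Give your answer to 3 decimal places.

1.047

The two rarest classes, j f E and J F e, are the double crossovers. Comparing them with the parentals, only the f allele has switched, so f is the middle locus and the order is e – f – j.
e–f: (63 + 4)/1000 = 0.0670; f–j: (53 + 4)/1000 = 0.0570.
Expected DCO frequency = 0.0670 × 0.0570 ≈ 0.00382; observed = 4/1000 ≈ 0.00400.
Coefficient of coincidence = 0.00400/0.00382 ≈ 1.047.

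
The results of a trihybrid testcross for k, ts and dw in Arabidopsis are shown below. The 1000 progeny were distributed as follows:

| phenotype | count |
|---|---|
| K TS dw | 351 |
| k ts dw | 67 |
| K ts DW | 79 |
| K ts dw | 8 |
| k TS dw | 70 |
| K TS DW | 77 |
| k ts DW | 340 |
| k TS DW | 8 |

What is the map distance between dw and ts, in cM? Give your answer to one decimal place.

16.0 cM

The two most frequent reciprocal classes, k ts DW and K TS dw, are the parental types, so the F1 was k ts DW / K TS dw.
The two rarest classes, k TS DW and K ts dw, are the double crossovers. Comparing them with the parentals, only the ts allele has switched, so ts is the middle locus and the order is dw – ts – k.
Crossovers in the dw–ts interval produce the single-crossover classes k ts dw and K TS DW (67 + 77 = 144) plus the double crossovers (16).
RF(dw–ts) = (144 + 16) / 1000 = 160/1000 = 0.1600 → 16.0 cM.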